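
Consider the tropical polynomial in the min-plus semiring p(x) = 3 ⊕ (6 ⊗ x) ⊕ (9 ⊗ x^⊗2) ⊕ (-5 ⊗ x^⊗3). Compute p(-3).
p(-3) = -14

A tropical monomial a ⊗ x^⊗i evaluates to a + i · x. Evaluating each term at x = -3:
  Term 0 contributes 3 + 0 · -3 = 3
  Term 1 contributes 6 + 1 · -3 = 3
  Term 2 contributes 9 + 2 · -3 = 3
  Term 3 contributes -5 + 3 · -3 = -14
p(-3) = ⊕ of these = min[3, 3, 3, -14] = -14.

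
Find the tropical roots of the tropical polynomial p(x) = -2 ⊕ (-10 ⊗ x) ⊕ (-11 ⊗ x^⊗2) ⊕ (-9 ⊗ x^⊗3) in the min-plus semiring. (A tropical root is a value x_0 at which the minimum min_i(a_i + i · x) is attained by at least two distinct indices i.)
Roots: {-2, 1, 8}

Each tropical root is a break point of the lower envelope of the lines y = a_i + i · x (there are 4 lines, with slopes 0, 1, ..., 3). Only the lines that attain the minimum somewhere contribute to roots; other lines are dominated. Here the surviving (envelope) indices are i = 3, i = 2, i = 1, i = 0.
Intersections between consecutive envelope lines give the roots: for adjacent envelope indices i < j the intersection is x = (a_i − a_j) / (j − i). Reading off the sorted break points: {-2, 1, 8}.
Verification: at each break x_0, at least two indices attain the minimum of min_i(a_i + i · x_0).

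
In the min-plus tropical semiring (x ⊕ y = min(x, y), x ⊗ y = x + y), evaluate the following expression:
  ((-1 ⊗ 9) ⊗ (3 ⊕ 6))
((-1 ⊗ 9) ⊗ (3 ⊕ 6)) = 11

Expand innermost to outermost. Recall ⊕ takes the minimum of its arguments and ⊗ takes their sum. Working out the expression ((-1 ⊗ 9) ⊗ (3 ⊕ 6)) gives 11.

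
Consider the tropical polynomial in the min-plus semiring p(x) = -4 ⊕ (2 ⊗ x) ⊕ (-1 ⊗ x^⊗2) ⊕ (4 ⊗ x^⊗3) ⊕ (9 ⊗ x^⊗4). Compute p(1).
p(1) = -4

A tropical monomial a ⊗ x^⊗i evaluates to a + i · x. Evaluating each term at x = 1:
  Term 0 contributes -4 + 0 · 1 = -4
  Term 1 contributes 2 + 1 · 1 = 3
  Term 2 contributes -1 + 2 · 1 = 1
  Term 3 contributes 4 + 3 · 1 = 7
  Term 4 contributes 9 + 4 · 1 = 13
p(1) = ⊕ of these = min[-4, 3, 1, 7, 13] = -4.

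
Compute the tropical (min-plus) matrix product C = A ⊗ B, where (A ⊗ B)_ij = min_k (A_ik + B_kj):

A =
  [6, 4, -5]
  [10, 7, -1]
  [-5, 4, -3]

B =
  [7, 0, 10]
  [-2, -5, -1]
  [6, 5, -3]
A ⊗ B =
  [1, -1, -8]
  [5, 2, -4]
  [2, -5, -6]

Apply the min-plus product entry-by-entry:
  C[0][0] = min over k of (A[0][0] + B[0][0] = 6 + 7 = 13, A[0][1] + B[1][0] = 4 + -2 = 2, A[0][2] + B[2][0] = -5 + 6 = 1) = 1 (attained at k = 2)
  C[0][1] = min over k of (A[0][0] + B[0][1] = 6 + 0 = 6, A[0][1] + B[1][1] = 4 + -5 = -1, A[0][2] + B[2][1] = -5 + 5 = 0) = -1 (attained at k = 1)
  C[0][2] = min over k of (A[0][0] + B[0][2] = 6 + 10 = 16, A[0][1] + B[1][2] = 4 + -1 = 3, A[0][2] + B[2][2] = -5 + -3 = -8) = -8 (attained at k = 2)
  C[1][0] = min over k of (A[1][0] + B[0][0] = 10 + 7 = 17, A[1][1] + B[1][0] = 7 + -2 = 5, A[1][2] + B[2][0] = -1 + 6 = 5) = 5 (attained at k = 1)
  C[1][1] = min over k of (A[1][0] + B[0][1] = 10 + 0 = 10, A[1][1] + B[1][1] = 7 + -5 = 2, A[1][2] + B[2][1] = -1 + 5 = 4) = 2 (attained at k = 1)
  C[1][2] = min over k of (A[1][0] + B[0][2] = 10 + 10 = 20, A[1][1] + B[1][2] = 7 + -1 = 6, A[1][2] + B[2][2] = -1 + -3 = -4) = -4 (attained at k = 2)
  C[2][0] = min over k of (A[2][0] + B[0][0] = -5 + 7 = 2, A[2][1] + B[1][0] = 4 + -2 = 2, A[2][2] + B[2][0] = -3 + 6 = 3) = 2 (attained at k = 0)
  C[2][1] = min over k of (A[2][0] + B[0][1] = -5 + 0 = -5, A[2][1] + B[1][1] = 4 + -5 = -1, A[2][2] + B[2][1] = -3 + 5 = 2) = -5 (attained at k = 0)
  C[2][2] = min over k of (A[2][0] + B[0][2] = -5 + 10 = 5, A[2][1] + B[1][2] = 4 + -1 = 3, A[2][2] + B[2][2] = -3 + -3 = -6) = -6 (attained at k = 2)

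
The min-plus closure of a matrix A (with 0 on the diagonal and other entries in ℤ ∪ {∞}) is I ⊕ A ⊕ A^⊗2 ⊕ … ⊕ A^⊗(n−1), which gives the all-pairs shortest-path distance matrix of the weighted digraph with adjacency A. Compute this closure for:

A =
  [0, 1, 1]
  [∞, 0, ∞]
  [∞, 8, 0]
Closure =
  [0, 1, 1]
  [∞, 0, ∞]
  [∞, 8, 0]

This is the Floyd-Warshall all-pairs shortest-path computation. For each intermediate vertex k = 0, 1, …, 2, update dist[i][j] ← min(dist[i][j], dist[i][k] + dist[k][j]). The final matrix gives, for each (i, j), the minimum total weight of any directed path from i to j (possibly empty when i = j).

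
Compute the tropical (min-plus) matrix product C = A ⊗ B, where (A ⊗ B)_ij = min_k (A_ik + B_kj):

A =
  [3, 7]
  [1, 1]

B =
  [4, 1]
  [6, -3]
A ⊗ B =
  [7, 4]
  [5, -2]

Apply the min-plus product entry-by-entry:
  C[0][0] = min over k of (A[0][0] + B[0][0] = 3 + 4 = 7, A[0][1] + B[1][0] = 7 + 6 = 13) = 7 (attained at k = 0)
  C[0][1] = min over k of (A[0][0] + B[0][1] = 3 + 1 = 4, A[0][1] + B[1][1] = 7 + -3 = 4) = 4 (attained at k = 0)
  C[1][0] = min over k of (A[1][0] + B[0][0] = 1 + 4 = 5, A[1][1] + B[1][0] = 1 + 6 = 7) = 5 (attained at k = 0)
  C[1][1] = min over k of (A[1][0] + B[0][1] = 1 + 1 = 2, A[1][1] + B[1][1] = 1 + -3 = -2) = -2 (attained at k = 1)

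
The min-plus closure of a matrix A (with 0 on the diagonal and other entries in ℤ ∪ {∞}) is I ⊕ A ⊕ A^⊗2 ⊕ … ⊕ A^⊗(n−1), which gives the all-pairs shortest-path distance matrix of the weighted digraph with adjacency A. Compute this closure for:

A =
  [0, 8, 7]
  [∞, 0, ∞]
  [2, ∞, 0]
Closure =
  [0, 8, 7]
  [∞, 0, ∞]
  [2, 10, 0]

This is the Floyd-Warshall all-pairs shortest-path computation. For each intermediate vertex k = 0, 1, …, 2, update dist[i][j] ← min(dist[i][j], dist[i][k] + dist[k][j]). The final matrix gives, for each (i, j), the minimum total weight of any directed path from i to j (possibly empty when i = j).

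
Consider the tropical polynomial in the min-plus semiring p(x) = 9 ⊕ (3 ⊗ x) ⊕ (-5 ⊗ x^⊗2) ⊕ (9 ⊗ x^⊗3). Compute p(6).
p(6) = 7

A tropical monomial a ⊗ x^⊗i evaluates to a + i · x. Evaluating each term at x = 6:
  Term 0 contributes 9 + 0 · 6 = 9
  Term 1 contributes 3 + 1 · 6 = 9
  Term 2 contributes -5 + 2 · 6 = 7
  Term 3 contributes 9 + 3 · 6 = 27
p(6) = ⊕ of these = min[9, 9, 7, 27] = 7.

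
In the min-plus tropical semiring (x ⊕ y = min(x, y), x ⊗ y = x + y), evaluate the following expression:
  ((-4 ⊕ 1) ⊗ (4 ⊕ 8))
((-4 ⊕ 1) ⊗ (4 ⊕ 8)) = 0

Expand innermost to outermost. Recall ⊕ takes the minimum of its arguments and ⊗ takes their sum. Working out the expression ((-4 ⊕ 1) ⊗ (4 ⊕ 8)) gives 0.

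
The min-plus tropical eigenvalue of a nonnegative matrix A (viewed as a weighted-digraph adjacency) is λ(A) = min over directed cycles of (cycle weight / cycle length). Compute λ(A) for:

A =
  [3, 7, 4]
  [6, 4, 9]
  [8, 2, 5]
λ(A) = 3

Enumerate directed cycles and compute their means (weight / length). Sample:
  cycle 0 → 0: weight = 3, length = 1, mean = 3/1 ≈ 3.000
  cycle 1 → 1: weight = 4, length = 1, mean = 4/1 ≈ 4.000
  cycle 2 → 2: weight = 5, length = 1, mean = 5/1 ≈ 5.000
  cycle 0 → 1 → 0: weight = 13, length = 2, mean = 13/2 ≈ 6.500
  cycle 0 → 2 → 0: weight = 12, length = 2, mean = 12/2 ≈ 6.000
  cycle 1 → 0 → 1: weight = 13, length = 2, mean = 13/2 ≈ 6.500
Minimum mean = 3.000, attained e.g. along the cycle 0 → 0 with weight 3 and length 1. So λ(A) = 3/1 = 3.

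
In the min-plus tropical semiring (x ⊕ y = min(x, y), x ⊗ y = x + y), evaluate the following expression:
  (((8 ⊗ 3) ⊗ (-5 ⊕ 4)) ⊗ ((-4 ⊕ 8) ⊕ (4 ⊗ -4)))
(((8 ⊗ 3) ⊗ (-5 ⊕ 4)) ⊗ ((-4 ⊕ 8) ⊕ (4 ⊗ -4))) = 2

Expand innermost to outermost. Recall ⊕ takes the minimum of its arguments and ⊗ takes their sum. Working out the expression (((8 ⊗ 3) ⊗ (-5 ⊕ 4)) ⊗ ((-4 ⊕ 8) ⊕ (4 ⊗ -4))) gives 2.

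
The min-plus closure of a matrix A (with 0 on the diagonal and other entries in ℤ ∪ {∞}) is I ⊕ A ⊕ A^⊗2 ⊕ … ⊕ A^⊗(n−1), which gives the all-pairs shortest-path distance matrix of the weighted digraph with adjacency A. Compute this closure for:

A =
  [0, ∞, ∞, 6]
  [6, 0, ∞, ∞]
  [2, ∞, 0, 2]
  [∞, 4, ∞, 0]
Closure =
  [0, 10, ∞, 6]
  [6, 0, ∞, 12]
  [2, 6, 0, 2]
  [10, 4, ∞, 0]

This is the Floyd-Warshall all-pairs shortest-path computation. For each intermediate vertex k = 0, 1, …, 3, update dist[i][j] ← min(dist[i][j], dist[i][k] + dist[k][j]). The final matrix gives, for each (i, j), the minimum total weight of any directed path from i to j (possibly empty when i = j).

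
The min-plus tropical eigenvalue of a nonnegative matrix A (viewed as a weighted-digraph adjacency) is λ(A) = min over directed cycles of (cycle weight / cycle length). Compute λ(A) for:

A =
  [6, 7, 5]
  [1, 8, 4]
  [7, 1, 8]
λ(A) = 7/3

Enumerate directed cycles and compute their means (weight / length). Sample:
  cycle 0 → 0: weight = 6, length = 1, mean = 6/1 ≈ 6.000
  cycle 1 → 1: weight = 8, length = 1, mean = 8/1 ≈ 8.000
  cycle 2 → 2: weight = 8, length = 1, mean = 8/1 ≈ 8.000
  cycle 0 → 1 → 0: weight = 8, length = 2, mean = 8/2 ≈ 4.000
  cycle 0 → 2 → 0: weight = 12, length = 2, mean = 12/2 ≈ 6.000
  cycle 1 → 0 → 1: weight = 8, length = 2, mean = 8/2 ≈ 4.000
Minimum mean = 2.333, attained e.g. along the cycle 0 → 2 → 1 → 0 with weight 7 and length 3. So λ(A) = 7/3 = 7/3.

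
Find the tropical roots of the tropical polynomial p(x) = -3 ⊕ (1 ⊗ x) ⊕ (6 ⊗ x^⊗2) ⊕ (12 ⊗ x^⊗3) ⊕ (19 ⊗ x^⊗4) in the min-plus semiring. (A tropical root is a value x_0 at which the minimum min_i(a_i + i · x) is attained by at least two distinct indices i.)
Roots: {-7, -6, -5, -4}

Each tropical root is a break point of the lower envelope of the lines y = a_i + i · x (there are 5 lines, with slopes 0, 1, ..., 4). Only the lines that attain the minimum somewhere contribute to roots; other lines are dominated. Here the surviving (envelope) indices are i = 4, i = 3, i = 2, i = 1, i = 0.
Intersections between consecutive envelope lines give the roots: for adjacent envelope indices i < j the intersection is x = (a_i − a_j) / (j − i). Reading off the sorted break points: {-7, -6, -5, -4}.
Verification: at each break x_0, at least two indices attain the minimum of min_i(a_i + i · x_0).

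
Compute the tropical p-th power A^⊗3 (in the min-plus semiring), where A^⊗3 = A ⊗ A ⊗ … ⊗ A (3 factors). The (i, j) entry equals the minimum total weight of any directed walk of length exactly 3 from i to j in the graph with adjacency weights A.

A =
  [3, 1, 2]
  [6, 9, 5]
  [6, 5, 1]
A^⊗3 =
  [9, 7, 4]
  [12, 10, 7]
  [8, 7, 3]

Each entry (A^⊗3)_ij equals the minimum over all length-3 walks i = v_0 → v_1 → … → v_3 = j of Σ_t A[v_t][v_{t+1}]. For example, for (i, j) = (0, 2) we minimise over 9 possible intermediate vertex sequences; the minimum is 4, attained along the walk 0 → 2 → 2 → 2.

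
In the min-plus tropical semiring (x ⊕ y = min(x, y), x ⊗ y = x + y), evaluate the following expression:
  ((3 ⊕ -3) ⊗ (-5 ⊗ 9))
((3 ⊕ -3) ⊗ (-5 ⊗ 9)) = 1

Expand innermost to outermost. Recall ⊕ takes the minimum of its arguments and ⊗ takes their sum. Working out the expression ((3 ⊕ -3) ⊗ (-5 ⊗ 9)) gives 1.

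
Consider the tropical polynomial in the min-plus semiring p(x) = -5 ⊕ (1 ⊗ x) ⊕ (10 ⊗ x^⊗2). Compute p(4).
p(4) = -5

A tropical monomial a ⊗ x^⊗i evaluates to a + i · x. Evaluating each term at x = 4:
  Term 0 contributes -5 + 0 · 4 = -5
  Term 1 contributes 1 + 1 · 4 = 5
  Term 2 contributes 10 + 2 · 4 = 18
p(4) = ⊕ of these = min[-5, 5, 18] = -5.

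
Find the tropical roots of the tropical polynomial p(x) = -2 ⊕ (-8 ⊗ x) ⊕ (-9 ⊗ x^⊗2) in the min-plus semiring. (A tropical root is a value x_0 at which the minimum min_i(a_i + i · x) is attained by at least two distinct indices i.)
Roots: {1, 6}

Each tropical root is a break point of the lower envelope of the lines y = a_i + i · x (there are 3 lines, with slopes 0, 1, ..., 2). Only the lines that attain the minimum somewhere contribute to roots; other lines are dominated. Here the surviving (envelope) indices are i = 2, i = 1, i = 0.
Intersections between consecutive envelope lines give the roots: for adjacent envelope indices i < j the intersection is x = (a_i − a_j) / (j − i). Reading off the sorted break points: {1, 6}.
Verification: at each break x_0, at least two indices attain the minimum of min_i(a_i + i · x_0).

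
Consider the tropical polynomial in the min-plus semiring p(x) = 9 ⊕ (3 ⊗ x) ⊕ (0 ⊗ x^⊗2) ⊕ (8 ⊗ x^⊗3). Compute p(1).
p(1) = 2

A tropical monomial a ⊗ x^⊗i evaluates to a + i · x. Evaluating each term at x = 1:
  Term 0 contributes 9 + 0 · 1 = 9
  Term 1 contributes 3 + 1 · 1 = 4
  Term 2 contributes 0 + 2 · 1 = 2
  Term 3 contributes 8 + 3 · 1 = 11
p(1) = ⊕ of these = min[9, 4, 2, 11] = 2.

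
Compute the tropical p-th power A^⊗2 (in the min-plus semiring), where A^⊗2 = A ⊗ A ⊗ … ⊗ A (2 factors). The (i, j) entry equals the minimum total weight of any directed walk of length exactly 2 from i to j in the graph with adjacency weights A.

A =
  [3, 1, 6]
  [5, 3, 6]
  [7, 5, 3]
A^⊗2 =
  [6, 4, 7]
  [8, 6, 9]
  [10, 8, 6]

Each entry (A^⊗2)_ij equals the minimum over all length-2 walks i = v_0 → v_1 → … → v_2 = j of Σ_t A[v_t][v_{t+1}]. For example, for (i, j) = (0, 2) we minimise over 3 possible intermediate vertex sequences; the minimum is 7, attained along the walk 0 → 1 → 2.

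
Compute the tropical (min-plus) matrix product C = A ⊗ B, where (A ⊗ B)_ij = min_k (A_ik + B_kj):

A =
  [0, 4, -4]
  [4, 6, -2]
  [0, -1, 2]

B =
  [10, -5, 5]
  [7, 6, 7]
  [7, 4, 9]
A ⊗ B =
  [3, -5, 5]
  [5, -1, 7]
  [6, -5, 5]

Apply the min-plus product entry-by-entry:
  C[0][0] = min over k of (A[0][0] + B[0][0] = 0 + 10 = 10, A[0][1] + B[1][0] = 4 + 7 = 11, A[0][2] + B[2][0] = -4 + 7 = 3) = 3 (attained at k = 2)
  C[0][1] = min over k of (A[0][0] + B[0][1] = 0 + -5 = -5, A[0][1] + B[1][1] = 4 + 6 = 10, A[0][2] + B[2][1] = -4 + 4 = 0) = -5 (attained at k = 0)
  C[0][2] = min over k of (A[0][0] + B[0][2] = 0 + 5 = 5, A[0][1] + B[1][2] = 4 + 7 = 11, A[0][2] + B[2][2] = -4 + 9 = 5) = 5 (attained at k = 0)
  C[1][0] = min over k of (A[1][0] + B[0][0] = 4 + 10 = 14, A[1][1] + B[1][0] = 6 + 7 = 13, A[1][2] + B[2][0] = -2 + 7 = 5) = 5 (attained at k = 2)
  C[1][1] = min over k of (A[1][0] + B[0][1] = 4 + -5 = -1, A[1][1] + B[1][1] = 6 + 6 = 12, A[1][2] + B[2][1] = -2 + 4 = 2) = -1 (attained at k = 0)
  C[1][2] = min over k of (A[1][0] + B[0][2] = 4 + 5 = 9, A[1][1] + B[1][2] = 6 + 7 = 13, A[1][2] + B[2][2] = -2 + 9 = 7) = 7 (attained at k = 2)
  C[2][0] = min over k of (A[2][0] + B[0][0] = 0 + 10 = 10, A[2][1] + B[1][0] = -1 + 7 = 6, A[2][2] + B[2][0] = 2 + 7 = 9) = 6 (attained at k = 1)
  C[2][1] = min over k of (A[2][0] + B[0][1] = 0 + -5 = -5, A[2][1] + B[1][1] = -1 + 6 = 5, A[2][2] + B[2][1] = 2 + 4 = 6) = -5 (attained at k = 0)
  C[2][2] = min over k of (A[2][0] + B[0][2] = 0 + 5 = 5, A[2][1] + B[1][2] = -1 + 7 = 6, A[2][2] + B[2][2] = 2 + 9 = 11) = 5 (attained at k = 0)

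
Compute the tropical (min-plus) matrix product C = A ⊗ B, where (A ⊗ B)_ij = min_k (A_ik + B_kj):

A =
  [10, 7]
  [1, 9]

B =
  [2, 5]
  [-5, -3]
A ⊗ B =
  [2, 4]
  [3, 6]

Apply the min-plus product entry-by-entry:
  C[0][0] = min over k of (A[0][0] + B[0][0] = 10 + 2 = 12, A[0][1] + B[1][0] = 7 + -5 = 2) = 2 (attained at k = 1)
  C[0][1] = min over k of (A[0][0] + B[0][1] = 10 + 5 = 15, A[0][1] + B[1][1] = 7 + -3 = 4) = 4 (attained at k = 1)
  C[1][0] = min over k of (A[1][0] + B[0][0] = 1 + 2 = 3, A[1][1] + B[1][0] = 9 + -5 = 4) = 3 (attained at k = 0)
  C[1][1] = min over k of (A[1][0] + B[0][1] = 1 + 5 = 6, A[1][1] + B[1][1] = 9 + -3 = 6) = 6 (attained at k = 0)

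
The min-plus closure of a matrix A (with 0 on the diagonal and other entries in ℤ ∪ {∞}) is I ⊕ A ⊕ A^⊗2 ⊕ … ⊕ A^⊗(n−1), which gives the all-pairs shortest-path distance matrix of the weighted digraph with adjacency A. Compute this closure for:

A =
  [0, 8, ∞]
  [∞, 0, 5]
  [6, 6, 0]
Closure =
  [0, 8, 13]
  [11, 0, 5]
  [6, 6, 0]

This is the Floyd-Warshall all-pairs shortest-path computation. For each intermediate vertex k = 0, 1, …, 2, update dist[i][j] ← min(dist[i][j], dist[i][k] + dist[k][j]). The final matrix gives, for each (i, j), the minimum total weight of any directed path from i to j (possibly empty when i = j).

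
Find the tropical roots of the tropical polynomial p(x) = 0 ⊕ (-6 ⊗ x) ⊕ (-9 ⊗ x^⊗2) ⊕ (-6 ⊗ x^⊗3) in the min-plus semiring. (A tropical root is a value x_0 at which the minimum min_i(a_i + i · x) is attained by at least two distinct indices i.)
Roots: {-3, 3, 6}

Each tropical root is a break point of the lower envelope of the lines y = a_i + i · x (there are 4 lines, with slopes 0, 1, ..., 3). Only the lines that attain the minimum somewhere contribute to roots; other lines are dominated. Here the surviving (envelope) indices are i = 3, i = 2, i = 1, i = 0.
Intersections between consecutive envelope lines give the roots: for adjacent envelope indices i < j the intersection is x = (a_i − a_j) / (j − i). Reading off the sorted break points: {-3, 3, 6}.
Verification: at each break x_0, at least two indices attain the minimum of min_i(a_i + i · x_0).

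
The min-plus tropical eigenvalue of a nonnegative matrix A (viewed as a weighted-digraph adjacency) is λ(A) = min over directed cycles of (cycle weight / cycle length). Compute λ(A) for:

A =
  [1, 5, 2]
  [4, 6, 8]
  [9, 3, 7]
λ(A) = 1

Enumerate directed cycles and compute their means (weight / length). Sample:
  cycle 0 → 0: weight = 1, length = 1, mean = 1/1 ≈ 1.000
  cycle 1 → 1: weight = 6, length = 1, mean = 6/1 ≈ 6.000
  cycle 2 → 2: weight = 7, length = 1, mean = 7/1 ≈ 7.000
  cycle 0 → 1 → 0: weight = 9, length = 2, mean = 9/2 ≈ 4.500
  cycle 0 → 2 → 0: weight = 11, length = 2, mean = 11/2 ≈ 5.500
  cycle 1 → 0 → 1: weight = 9, length = 2, mean = 9/2 ≈ 4.500
Minimum mean = 1.000, attained e.g. along the cycle 0 → 0 with weight 1 and length 1. So λ(A) = 1/1 = 1.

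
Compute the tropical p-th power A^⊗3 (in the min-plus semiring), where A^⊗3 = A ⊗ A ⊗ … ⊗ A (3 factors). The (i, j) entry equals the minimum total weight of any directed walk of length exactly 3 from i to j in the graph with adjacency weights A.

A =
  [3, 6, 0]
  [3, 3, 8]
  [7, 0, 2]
A^⊗3 =
  [3, 2, 4]
  [9, 3, 5]
  [5, 4, 3]

Each entry (A^⊗3)_ij equals the minimum over all length-3 walks i = v_0 → v_1 → … → v_3 = j of Σ_t A[v_t][v_{t+1}]. For example, for (i, j) = (0, 2) we minimise over 9 possible intermediate vertex sequences; the minimum is 4, attained along the walk 0 → 2 → 2 → 2.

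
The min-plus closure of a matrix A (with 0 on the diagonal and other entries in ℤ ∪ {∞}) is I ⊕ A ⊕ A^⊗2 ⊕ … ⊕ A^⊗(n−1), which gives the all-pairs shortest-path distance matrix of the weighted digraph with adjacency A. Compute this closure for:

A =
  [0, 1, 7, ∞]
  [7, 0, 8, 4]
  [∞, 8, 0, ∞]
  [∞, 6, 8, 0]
Closure =
  [0, 1, 7, 5]
  [7, 0, 8, 4]
  [15, 8, 0, 12]
  [13, 6, 8, 0]

This is the Floyd-Warshall all-pairs shortest-path computation. For each intermediate vertex k = 0, 1, …, 3, update dist[i][j] ← min(dist[i][j], dist[i][k] + dist[k][j]). The final matrix gives, for each (i, j), the minimum total weight of any directed path from i to j (possibly empty when i = j).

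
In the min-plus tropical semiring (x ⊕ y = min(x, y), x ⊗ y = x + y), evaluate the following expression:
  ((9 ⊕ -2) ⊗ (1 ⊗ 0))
((9 ⊕ -2) ⊗ (1 ⊗ 0)) = -1

Expand innermost to outermost. Recall ⊕ takes the minimum of its arguments and ⊗ takes their sum. Working out the expression ((9 ⊕ -2) ⊗ (1 ⊗ 0)) gives -1.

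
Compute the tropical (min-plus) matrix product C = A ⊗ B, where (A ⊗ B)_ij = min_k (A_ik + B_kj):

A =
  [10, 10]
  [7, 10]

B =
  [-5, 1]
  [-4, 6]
A ⊗ B =
  [5, 11]
  [2, 8]

Apply the min-plus product entry-by-entry:
  C[0][0] = min over k of (A[0][0] + B[0][0] = 10 + -5 = 5, A[0][1] + B[1][0] = 10 + -4 = 6) = 5 (attained at k = 0)
  C[0][1] = min over k of (A[0][0] + B[0][1] = 10 + 1 = 11, A[0][1] + B[1][1] = 10 + 6 = 16) = 11 (attained at k = 0)
  C[1][0] = min over k of (A[1][0] + B[0][0] = 7 + -5 = 2, A[1][1] + B[1][0] = 10 + -4 = 6) = 2 (attained at k = 0)
  C[1][1] = min over k of (A[1][0] + B[0][1] = 7 + 1 = 8, A[1][1] + B[1][1] = 10 + 6 = 16) = 8 (attained at k = 0)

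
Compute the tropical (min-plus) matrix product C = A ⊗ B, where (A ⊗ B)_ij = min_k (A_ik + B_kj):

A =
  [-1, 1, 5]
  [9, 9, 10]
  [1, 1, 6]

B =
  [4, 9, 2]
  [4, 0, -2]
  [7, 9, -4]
A ⊗ B =
  [3, 1, -1]
  [13, 9, 6]
  [5, 1, -1]

Apply the min-plus product entry-by-entry:
  C[0][0] = min over k of (A[0][0] + B[0][0] = -1 + 4 = 3, A[0][1] + B[1][0] = 1 + 4 = 5, A[0][2] + B[2][0] = 5 + 7 = 12) = 3 (attained at k = 0)
  C[0][1] = min over k of (A[0][0] + B[0][1] = -1 + 9 = 8, A[0][1] + B[1][1] = 1 + 0 = 1, A[0][2] + B[2][1] = 5 + 9 = 14) = 1 (attained at k = 1)
  C[0][2] = min over k of (A[0][0] + B[0][2] = -1 + 2 = 1, A[0][1] + B[1][2] = 1 + -2 = -1, A[0][2] + B[2][2] = 5 + -4 = 1) = -1 (attained at k = 1)
  C[1][0] = min over k of (A[1][0] + B[0][0] = 9 + 4 = 13, A[1][1] + B[1][0] = 9 + 4 = 13, A[1][2] + B[2][0] = 10 + 7 = 17) = 13 (attained at k = 0)
  C[1][1] = min over k of (A[1][0] + B[0][1] = 9 + 9 = 18, A[1][1] + B[1][1] = 9 + 0 = 9, A[1][2] + B[2][1] = 10 + 9 = 19) = 9 (attained at k = 1)
  C[1][2] = min over k of (A[1][0] + B[0][2] = 9 + 2 = 11, A[1][1] + B[1][2] = 9 + -2 = 7, A[1][2] + B[2][2] = 10 + -4 = 6) = 6 (attained at k = 2)
  C[2][0] = min over k of (A[2][0] + B[0][0] = 1 + 4 = 5, A[2][1] + B[1][0] = 1 + 4 = 5, A[2][2] + B[2][0] = 6 + 7 = 13) = 5 (attained at k = 0)
  C[2][1] = min over k of (A[2][0] + B[0][1] = 1 + 9 = 10, A[2][1] + B[1][1] = 1 + 0 = 1, A[2][2] + B[2][1] = 6 + 9 = 15) = 1 (attained at k = 1)
  C[2][2] = min over k of (A[2][0] + B[0][2] = 1 + 2 = 3, A[2][1] + B[1][2] = 1 + -2 = -1, A[2][2] + B[2][2] = 6 + -4 = 2) = -1 (attained at k = 1)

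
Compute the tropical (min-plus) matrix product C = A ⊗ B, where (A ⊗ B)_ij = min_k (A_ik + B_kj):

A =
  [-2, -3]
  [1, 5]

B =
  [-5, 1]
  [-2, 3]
A ⊗ B =
  [-7, -1]
  [-4, 2]

Apply the min-plus product entry-by-entry:
  C[0][0] = min over k of (A[0][0] + B[0][0] = -2 + -5 = -7, A[0][1] + B[1][0] = -3 + -2 = -5) = -7 (attained at k = 0)
  C[0][1] = min over k of (A[0][0] + B[0][1] = -2 + 1 = -1, A[0][1] + B[1][1] = -3 + 3 = 0) = -1 (attained at k = 0)
  C[1][0] = min over k of (A[1][0] + B[0][0] = 1 + -5 = -4, A[1][1] + B[1][0] = 5 + -2 = 3) = -4 (attained at k = 0)
  C[1][1] = min over k of (A[1][0] + B[0][1] = 1 + 1 = 2, A[1][1] + B[1][1] = 5 + 3 = 8) = 2 (attained at k = 0)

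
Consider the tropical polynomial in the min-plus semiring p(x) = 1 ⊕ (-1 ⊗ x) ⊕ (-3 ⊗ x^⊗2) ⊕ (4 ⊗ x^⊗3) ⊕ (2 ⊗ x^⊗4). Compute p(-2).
p(-2) = -7

A tropical monomial a ⊗ x^⊗i evaluates to a + i · x. Evaluating each term at x = -2:
  Term 0 contributes 1 + 0 · -2 = 1
  Term 1 contributes -1 + 1 · -2 = -3
  Term 2 contributes -3 + 2 · -2 = -7
  Term 3 contributes 4 + 3 · -2 = -2
  Term 4 contributes 2 + 4 · -2 = -6
p(-2) = ⊕ of these = min[1, -3, -7, -2, -6] = -7.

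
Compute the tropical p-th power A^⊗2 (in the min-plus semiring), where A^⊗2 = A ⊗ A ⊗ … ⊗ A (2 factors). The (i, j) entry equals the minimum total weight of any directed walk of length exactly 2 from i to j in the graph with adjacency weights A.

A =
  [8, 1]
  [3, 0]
A^⊗2 =
  [4, 1]
  [3, 0]

Each entry (A^⊗2)_ij equals the minimum over all length-2 walks i = v_0 → v_1 → … → v_2 = j of Σ_t A[v_t][v_{t+1}]. For example, for (i, j) = (0, 1) we minimise over 2 possible intermediate vertex sequences; the minimum is 1, attained along the walk 0 → 1 → 1.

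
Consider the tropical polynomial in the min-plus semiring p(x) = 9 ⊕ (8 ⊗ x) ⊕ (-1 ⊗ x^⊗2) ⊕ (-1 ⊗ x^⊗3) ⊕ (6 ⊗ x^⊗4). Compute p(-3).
p(-3) = -10

A tropical monomial a ⊗ x^⊗i evaluates to a + i · x. Evaluating each term at x = -3:
  Term 0 contributes 9 + 0 · -3 = 9
  Term 1 contributes 8 + 1 · -3 = 5
  Term 2 contributes -1 + 2 · -3 = -7
  Term 3 contributes -1 + 3 · -3 = -10
  Term 4 contributes 6 + 4 · -3 = -6
p(-3) = ⊕ of these = min[9, 5, -7, -10, -6] = -10.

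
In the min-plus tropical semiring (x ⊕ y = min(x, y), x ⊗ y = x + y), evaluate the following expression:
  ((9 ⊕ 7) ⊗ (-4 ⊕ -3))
((9 ⊕ 7) ⊗ (-4 ⊕ -3)) = 3

Expand innermost to outermost. Recall ⊕ takes the minimum of its arguments and ⊗ takes their sum. Working out the expression ((9 ⊕ 7) ⊗ (-4 ⊕ -3)) gives 3.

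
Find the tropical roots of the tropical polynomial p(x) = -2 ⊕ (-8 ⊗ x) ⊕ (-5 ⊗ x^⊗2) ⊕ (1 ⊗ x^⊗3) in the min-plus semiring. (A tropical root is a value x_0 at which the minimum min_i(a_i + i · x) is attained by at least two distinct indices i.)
Roots: {-6, -3, 6}

Each tropical root is a break point of the lower envelope of the lines y = a_i + i · x (there are 4 lines, with slopes 0, 1, ..., 3). Only the lines that attain the minimum somewhere contribute to roots; other lines are dominated. Here the surviving (envelope) indices are i = 3, i = 2, i = 1, i = 0.
Intersections between consecutive envelope lines give the roots: for adjacent envelope indices i < j the intersection is x = (a_i − a_j) / (j − i). Reading off the sorted break points: {-6, -3, 6}.
Verification: at each break x_0, at least two indices attain the minimum of min_i(a_i + i · x_0).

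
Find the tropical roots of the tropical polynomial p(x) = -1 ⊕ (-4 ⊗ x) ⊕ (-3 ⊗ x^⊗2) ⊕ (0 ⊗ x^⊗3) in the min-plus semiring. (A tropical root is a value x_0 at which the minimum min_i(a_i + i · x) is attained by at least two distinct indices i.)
Roots: {-3, -1, 3}

Each tropical root is a break point of the lower envelope of the lines y = a_i + i · x (there are 4 lines, with slopes 0, 1, ..., 3). Only the lines that attain the minimum somewhere contribute to roots; other lines are dominated. Here the surviving (envelope) indices are i = 3, i = 2, i = 1, i = 0.
Intersections between consecutive envelope lines give the roots: for adjacent envelope indices i < j the intersection is x = (a_i − a_j) / (j − i). Reading off the sorted break points: {-3, -1, 3}.
Verification: at each break x_0, at least two indices attain the minimum of min_i(a_i + i · x_0).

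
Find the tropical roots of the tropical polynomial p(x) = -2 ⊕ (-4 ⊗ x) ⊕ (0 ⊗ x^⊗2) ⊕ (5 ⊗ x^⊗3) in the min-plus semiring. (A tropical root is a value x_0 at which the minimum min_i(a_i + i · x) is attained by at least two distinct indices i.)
Roots: {-5, -4, 2}

Each tropical root is a break point of the lower envelope of the lines y = a_i + i · x (there are 4 lines, with slopes 0, 1, ..., 3). Only the lines that attain the minimum somewhere contribute to roots; other lines are dominated. Here the surviving (envelope) indices are i = 3, i = 2, i = 1, i = 0.
Intersections between consecutive envelope lines give the roots: for adjacent envelope indices i < j the intersection is x = (a_i − a_j) / (j − i). Reading off the sorted break points: {-5, -4, 2}.
Verification: at each break x_0, at least two indices attain the minimum of min_i(a_i + i · x_0).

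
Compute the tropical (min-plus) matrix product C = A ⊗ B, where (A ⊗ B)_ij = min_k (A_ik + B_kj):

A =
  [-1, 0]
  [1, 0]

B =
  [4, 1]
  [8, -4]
A ⊗ B =
  [3, -4]
  [5, -4]

Apply the min-plus product entry-by-entry:
  C[0][0] = min over k of (A[0][0] + B[0][0] = -1 + 4 = 3, A[0][1] + B[1][0] = 0 + 8 = 8) = 3 (attained at k = 0)
  C[0][1] = min over k of (A[0][0] + B[0][1] = -1 + 1 = 0, A[0][1] + B[1][1] = 0 + -4 = -4) = -4 (attained at k = 1)
  C[1][0] = min over k of (A[1][0] + B[0][0] = 1 + 4 = 5, A[1][1] + B[1][0] = 0 + 8 = 8) = 5 (attained at k = 0)
  C[1][1] = min over k of (A[1][0] + B[0][1] = 1 + 1 = 2, A[1][1] + B[1][1] = 0 + -4 = -4) = -4 (attained at k = 1)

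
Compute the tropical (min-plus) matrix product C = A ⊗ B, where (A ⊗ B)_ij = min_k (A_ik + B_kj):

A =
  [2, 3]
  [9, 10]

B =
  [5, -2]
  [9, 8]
A ⊗ B =
  [7, 0]
  [14, 7]

Apply the min-plus product entry-by-entry:
  C[0][0] = min over k of (A[0][0] + B[0][0] = 2 + 5 = 7, A[0][1] + B[1][0] = 3 + 9 = 12) = 7 (attained at k = 0)
  C[0][1] = min over k of (A[0][0] + B[0][1] = 2 + -2 = 0, A[0][1] + B[1][1] = 3 + 8 = 11) = 0 (attained at k = 0)
  C[1][0] = min over k of (A[1][0] + B[0][0] = 9 + 5 = 14, A[1][1] + B[1][0] = 10 + 9 = 19) = 14 (attained at k = 0)
  C[1][1] = min over k of (A[1][0] + B[0][1] = 9 + -2 = 7, A[1][1] + B[1][1] = 10 + 8 = 18) = 7 (attained at k = 0)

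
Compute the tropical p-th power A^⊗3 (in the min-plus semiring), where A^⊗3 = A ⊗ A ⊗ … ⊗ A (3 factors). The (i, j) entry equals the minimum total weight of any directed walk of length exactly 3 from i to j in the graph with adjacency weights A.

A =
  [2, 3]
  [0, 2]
A^⊗3 =
  [5, 6]
  [3, 5]

Each entry (A^⊗3)_ij equals the minimum over all length-3 walks i = v_0 → v_1 → … → v_3 = j of Σ_t A[v_t][v_{t+1}]. For example, for (i, j) = (0, 1) we minimise over 4 possible intermediate vertex sequences; the minimum is 6, attained along the walk 0 → 1 → 0 → 1.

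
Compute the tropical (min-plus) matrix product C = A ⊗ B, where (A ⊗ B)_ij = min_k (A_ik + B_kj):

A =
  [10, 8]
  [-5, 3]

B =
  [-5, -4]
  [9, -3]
A ⊗ B =
  [5, 5]
  [-10, -9]

Apply the min-plus product entry-by-entry:
  C[0][0] = min over k of (A[0][0] + B[0][0] = 10 + -5 = 5, A[0][1] + B[1][0] = 8 + 9 = 17) = 5 (attained at k = 0)
  C[0][1] = min over k of (A[0][0] + B[0][1] = 10 + -4 = 6, A[0][1] + B[1][1] = 8 + -3 = 5) = 5 (attained at k = 1)
  C[1][0] = min over k of (A[1][0] + B[0][0] = -5 + -5 = -10, A[1][1] + B[1][0] = 3 + 9 = 12) = -10 (attained at k = 0)
  C[1][1] = min over k of (A[1][0] + B[0][1] = -5 + -4 = -9, A[1][1] + B[1][1] = 3 + -3 = 0) = -9 (attained at k = 0)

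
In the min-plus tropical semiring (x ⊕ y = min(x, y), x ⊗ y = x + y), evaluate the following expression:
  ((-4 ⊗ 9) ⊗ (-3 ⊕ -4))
((-4 ⊗ 9) ⊗ (-3 ⊕ -4)) = 1

Expand innermost to outermost. Recall ⊕ takes the minimum of its arguments and ⊗ takes their sum. Working out the expression ((-4 ⊗ 9) ⊗ (-3 ⊕ -4)) gives 1.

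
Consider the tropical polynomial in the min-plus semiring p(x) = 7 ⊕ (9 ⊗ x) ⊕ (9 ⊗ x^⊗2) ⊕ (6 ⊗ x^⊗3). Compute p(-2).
p(-2) = 0

A tropical monomial a ⊗ x^⊗i evaluates to a + i · x. Evaluating each term at x = -2:
  Term 0 contributes 7 + 0 · -2 = 7
  Term 1 contributes 9 + 1 · -2 = 7
  Term 2 contributes 9 + 2 · -2 = 5
  Term 3 contributes 6 + 3 · -2 = 0
p(-2) = ⊕ of these = min[7, 7, 5, 0] = 0.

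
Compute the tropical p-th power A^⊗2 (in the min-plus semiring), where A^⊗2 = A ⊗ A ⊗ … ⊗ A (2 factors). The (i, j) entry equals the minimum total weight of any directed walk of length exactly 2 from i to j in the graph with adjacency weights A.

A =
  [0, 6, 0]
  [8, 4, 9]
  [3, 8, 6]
A^⊗2 =
  [0, 6, 0]
  [8, 8, 8]
  [3, 9, 3]

Each entry (A^⊗2)_ij equals the minimum over all length-2 walks i = v_0 → v_1 → … → v_2 = j of Σ_t A[v_t][v_{t+1}]. For example, for (i, j) = (0, 2) we minimise over 3 possible intermediate vertex sequences; the minimum is 0, attained along the walk 0 → 0 → 2.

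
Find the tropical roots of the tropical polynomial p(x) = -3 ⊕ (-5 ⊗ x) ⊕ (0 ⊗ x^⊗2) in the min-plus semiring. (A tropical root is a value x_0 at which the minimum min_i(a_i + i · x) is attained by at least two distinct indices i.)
Roots: {-5, 2}

Each tropical root is a break point of the lower envelope of the lines y = a_i + i · x (there are 3 lines, with slopes 0, 1, ..., 2). Only the lines that attain the minimum somewhere contribute to roots; other lines are dominated. Here the surviving (envelope) indices are i = 2, i = 1, i = 0.
Intersections between consecutive envelope lines give the roots: for adjacent envelope indices i < j the intersection is x = (a_i − a_j) / (j − i). Reading off the sorted break points: {-5, 2}.
Verification: at each break x_0, at least two indices attain the minimum of min_i(a_i + i · x_0).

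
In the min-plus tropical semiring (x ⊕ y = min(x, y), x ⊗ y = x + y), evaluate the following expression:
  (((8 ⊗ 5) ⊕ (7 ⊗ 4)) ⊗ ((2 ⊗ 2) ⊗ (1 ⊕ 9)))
(((8 ⊗ 5) ⊕ (7 ⊗ 4)) ⊗ ((2 ⊗ 2) ⊗ (1 ⊕ 9))) = 16

Expand innermost to outermost. Recall ⊕ takes the minimum of its arguments and ⊗ takes their sum. Working out the expression (((8 ⊗ 5) ⊕ (7 ⊗ 4)) ⊗ ((2 ⊗ 2) ⊗ (1 ⊕ 9))) gives 16.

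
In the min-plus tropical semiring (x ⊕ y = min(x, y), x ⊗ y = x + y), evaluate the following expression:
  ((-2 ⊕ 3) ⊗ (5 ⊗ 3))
((-2 ⊕ 3) ⊗ (5 ⊗ 3)) = 6

Expand innermost to outermost. Recall ⊕ takes the minimum of its arguments and ⊗ takes their sum. Working out the expression ((-2 ⊕ 3) ⊗ (5 ⊗ 3)) gives 6.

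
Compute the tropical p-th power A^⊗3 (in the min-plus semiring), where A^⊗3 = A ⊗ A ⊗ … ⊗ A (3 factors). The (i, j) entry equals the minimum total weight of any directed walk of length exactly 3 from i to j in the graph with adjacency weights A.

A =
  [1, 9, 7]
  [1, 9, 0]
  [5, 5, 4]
A^⊗3 =
  [3, 11, 9]
  [3, 9, 5]
  [7, 10, 9]

Each entry (A^⊗3)_ij equals the minimum over all length-3 walks i = v_0 → v_1 → … → v_3 = j of Σ_t A[v_t][v_{t+1}]. For example, for (i, j) = (0, 2) we minimise over 9 possible intermediate vertex sequences; the minimum is 9, attained along the walk 0 → 0 → 0 → 2.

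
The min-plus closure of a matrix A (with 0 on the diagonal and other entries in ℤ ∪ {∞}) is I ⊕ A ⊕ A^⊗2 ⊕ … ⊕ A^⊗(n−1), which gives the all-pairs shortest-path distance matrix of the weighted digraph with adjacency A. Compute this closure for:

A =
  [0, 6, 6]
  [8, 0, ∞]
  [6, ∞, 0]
Closure =
  [0, 6, 6]
  [8, 0, 14]
  [6, 12, 0]

This is the Floyd-Warshall all-pairs shortest-path computation. For each intermediate vertex k = 0, 1, …, 2, update dist[i][j] ← min(dist[i][j], dist[i][k] + dist[k][j]). The final matrix gives, for each (i, j), the minimum total weight of any directed path from i to j (possibly empty when i = j).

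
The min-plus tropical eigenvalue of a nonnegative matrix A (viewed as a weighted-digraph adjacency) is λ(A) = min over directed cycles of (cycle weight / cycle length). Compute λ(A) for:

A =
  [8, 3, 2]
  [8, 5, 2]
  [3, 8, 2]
λ(A) = 2

Enumerate directed cycles and compute their means (weight / length). Sample:
  cycle 0 → 0: weight = 8, length = 1, mean = 8/1 ≈ 8.000
  cycle 1 → 1: weight = 5, length = 1, mean = 5/1 ≈ 5.000
  cycle 2 → 2: weight = 2, length = 1, mean = 2/1 ≈ 2.000
  cycle 0 → 1 → 0: weight = 11, length = 2, mean = 11/2 ≈ 5.500
  cycle 0 → 2 → 0: weight = 5, length = 2, mean = 5/2 ≈ 2.500
  cycle 1 → 0 → 1: weight = 11, length = 2, mean = 11/2 ≈ 5.500
Minimum mean = 2.000, attained e.g. along the cycle 2 → 2 with weight 2 and length 1. So λ(A) = 2/1 = 2.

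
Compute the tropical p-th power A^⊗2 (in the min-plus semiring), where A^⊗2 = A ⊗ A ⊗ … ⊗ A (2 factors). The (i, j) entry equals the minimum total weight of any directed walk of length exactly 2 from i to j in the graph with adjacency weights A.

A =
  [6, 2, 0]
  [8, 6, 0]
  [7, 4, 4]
A^⊗2 =
  [7, 4, 2]
  [7, 4, 4]
  [11, 8, 4]

Each entry (A^⊗2)_ij equals the minimum over all length-2 walks i = v_0 → v_1 → … → v_2 = j of Σ_t A[v_t][v_{t+1}]. For example, for (i, j) = (0, 2) we minimise over 3 possible intermediate vertex sequences; the minimum is 2, attained along the walk 0 → 1 → 2.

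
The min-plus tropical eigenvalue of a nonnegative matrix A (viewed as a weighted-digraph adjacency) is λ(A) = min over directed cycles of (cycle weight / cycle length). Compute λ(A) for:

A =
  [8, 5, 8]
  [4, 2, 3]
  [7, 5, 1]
λ(A) = 1

Enumerate directed cycles and compute their means (weight / length). Sample:
  cycle 0 → 0: weight = 8, length = 1, mean = 8/1 ≈ 8.000
  cycle 1 → 1: weight = 2, length = 1, mean = 2/1 ≈ 2.000
  cycle 2 → 2: weight = 1, length = 1, mean = 1/1 ≈ 1.000
  cycle 0 → 1 → 0: weight = 9, length = 2, mean = 9/2 ≈ 4.500
  cycle 0 → 2 → 0: weight = 15, length = 2, mean = 15/2 ≈ 7.500
  cycle 1 → 0 → 1: weight = 9, length = 2, mean = 9/2 ≈ 4.500
Minimum mean = 1.000, attained e.g. along the cycle 2 → 2 with weight 1 and length 1. So λ(A) = 1/1 = 1.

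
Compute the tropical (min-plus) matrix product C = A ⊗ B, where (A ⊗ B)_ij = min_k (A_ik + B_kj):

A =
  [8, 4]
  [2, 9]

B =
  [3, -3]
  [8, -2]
A ⊗ B =
  [11, 2]
  [5, -1]

Apply the min-plus product entry-by-entry:
  C[0][0] = min over k of (A[0][0] + B[0][0] = 8 + 3 = 11, A[0][1] + B[1][0] = 4 + 8 = 12) = 11 (attained at k = 0)
  C[0][1] = min over k of (A[0][0] + B[0][1] = 8 + -3 = 5, A[0][1] + B[1][1] = 4 + -2 = 2) = 2 (attained at k = 1)
  C[1][0] = min over k of (A[1][0] + B[0][0] = 2 + 3 = 5, A[1][1] + B[1][0] = 9 + 8 = 17) = 5 (attained at k = 0)
  C[1][1] = min over k of (A[1][0] + B[0][1] = 2 + -3 = -1, A[1][1] + B[1][1] = 9 + -2 = 7) = -1 (attained at k = 0)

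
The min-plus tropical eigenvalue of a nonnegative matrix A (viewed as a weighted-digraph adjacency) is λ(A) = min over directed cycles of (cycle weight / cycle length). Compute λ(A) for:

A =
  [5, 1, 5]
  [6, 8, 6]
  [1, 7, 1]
λ(A) = 1

Enumerate directed cycles and compute their means (weight / length). Sample:
  cycle 0 → 0: weight = 5, length = 1, mean = 5/1 ≈ 5.000
  cycle 1 → 1: weight = 8, length = 1, mean = 8/1 ≈ 8.000
  cycle 2 → 2: weight = 1, length = 1, mean = 1/1 ≈ 1.000
  cycle 0 → 1 → 0: weight = 7, length = 2, mean = 7/2 ≈ 3.500
  cycle 0 → 2 → 0: weight = 6, length = 2, mean = 6/2 ≈ 3.000
  cycle 1 → 0 → 1: weight = 7, length = 2, mean = 7/2 ≈ 3.500
Minimum mean = 1.000, attained e.g. along the cycle 2 → 2 with weight 1 and length 1. So λ(A) = 1/1 = 1.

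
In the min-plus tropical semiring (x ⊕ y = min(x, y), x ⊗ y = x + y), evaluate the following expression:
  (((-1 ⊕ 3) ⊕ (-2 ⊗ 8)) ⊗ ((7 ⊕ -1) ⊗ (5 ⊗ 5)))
(((-1 ⊕ 3) ⊕ (-2 ⊗ 8)) ⊗ ((7 ⊕ -1) ⊗ (5 ⊗ 5))) = 8

Expand innermost to outermost. Recall ⊕ takes the minimum of its arguments and ⊗ takes their sum. Working out the expression (((-1 ⊕ 3) ⊕ (-2 ⊗ 8)) ⊗ ((7 ⊕ -1) ⊗ (5 ⊗ 5))) gives 8.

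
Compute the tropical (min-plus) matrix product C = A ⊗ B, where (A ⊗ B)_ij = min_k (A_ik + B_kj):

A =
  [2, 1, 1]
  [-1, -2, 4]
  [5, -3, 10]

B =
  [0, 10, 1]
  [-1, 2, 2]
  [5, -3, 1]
A ⊗ B =
  [0, -2, 2]
  [-3, 0, 0]
  [-4, -1, -1]

Apply the min-plus product entry-by-entry:
  C[0][0] = min over k of (A[0][0] + B[0][0] = 2 + 0 = 2, A[0][1] + B[1][0] = 1 + -1 = 0, A[0][2] + B[2][0] = 1 + 5 = 6) = 0 (attained at k = 1)
  C[0][1] = min over k of (A[0][0] + B[0][1] = 2 + 10 = 12, A[0][1] + B[1][1] = 1 + 2 = 3, A[0][2] + B[2][1] = 1 + -3 = -2) = -2 (attained at k = 2)
  C[0][2] = min over k of (A[0][0] + B[0][2] = 2 + 1 = 3, A[0][1] + B[1][2] = 1 + 2 = 3, A[0][2] + B[2][2] = 1 + 1 = 2) = 2 (attained at k = 2)
  C[1][0] = min over k of (A[1][0] + B[0][0] = -1 + 0 = -1, A[1][1] + B[1][0] = -2 + -1 = -3, A[1][2] + B[2][0] = 4 + 5 = 9) = -3 (attained at k = 1)
  C[1][1] = min over k of (A[1][0] + B[0][1] = -1 + 10 = 9, A[1][1] + B[1][1] = -2 + 2 = 0, A[1][2] + B[2][1] = 4 + -3 = 1) = 0 (attained at k = 1)
  C[1][2] = min over k of (A[1][0] + B[0][2] = -1 + 1 = 0, A[1][1] + B[1][2] = -2 + 2 = 0, A[1][2] + B[2][2] = 4 + 1 = 5) = 0 (attained at k = 0)
  C[2][0] = min over k of (A[2][0] + B[0][0] = 5 + 0 = 5, A[2][1] + B[1][0] = -3 + -1 = -4, A[2][2] + B[2][0] = 10 + 5 = 15) = -4 (attained at k = 1)
  C[2][1] = min over k of (A[2][0] + B[0][1] = 5 + 10 = 15, A[2][1] + B[1][1] = -3 + 2 = -1, A[2][2] + B[2][1] = 10 + -3 = 7) = -1 (attained at k = 1)
  C[2][2] = min over k of (A[2][0] + B[0][2] = 5 + 1 = 6, A[2][1] + B[1][2] = -3 + 2 = -1, A[2][2] + B[2][2] = 10 + 1 = 11) = -1 (attained at k = 1)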